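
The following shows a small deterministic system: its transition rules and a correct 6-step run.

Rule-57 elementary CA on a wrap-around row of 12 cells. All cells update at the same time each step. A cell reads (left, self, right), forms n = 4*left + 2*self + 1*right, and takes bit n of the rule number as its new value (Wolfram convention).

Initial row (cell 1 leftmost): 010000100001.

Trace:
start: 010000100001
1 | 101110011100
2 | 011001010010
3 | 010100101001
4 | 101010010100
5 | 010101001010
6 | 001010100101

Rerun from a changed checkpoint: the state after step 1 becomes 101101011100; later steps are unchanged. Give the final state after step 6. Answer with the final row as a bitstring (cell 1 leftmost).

state after step 1 := 101101011100
2 | 011010110010
3 | 010101101001
4 | 101011010100
5 | 010110101010
6 | 001101010101

001101010101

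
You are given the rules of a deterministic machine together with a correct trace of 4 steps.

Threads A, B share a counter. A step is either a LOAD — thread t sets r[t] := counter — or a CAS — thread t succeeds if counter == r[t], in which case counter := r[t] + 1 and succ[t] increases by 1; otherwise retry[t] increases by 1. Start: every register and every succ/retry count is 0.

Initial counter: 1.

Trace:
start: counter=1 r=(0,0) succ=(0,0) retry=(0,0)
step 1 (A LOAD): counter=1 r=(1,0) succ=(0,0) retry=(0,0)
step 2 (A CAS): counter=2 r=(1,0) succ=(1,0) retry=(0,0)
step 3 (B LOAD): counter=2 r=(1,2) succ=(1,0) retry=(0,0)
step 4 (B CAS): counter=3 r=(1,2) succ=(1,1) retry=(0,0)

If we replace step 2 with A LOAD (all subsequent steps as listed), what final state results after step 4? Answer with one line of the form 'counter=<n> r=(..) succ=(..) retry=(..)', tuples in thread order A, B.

(re-executing from step 2 with the substitution; state before step 2: counter=1 r=(1,0) succ=(0,0) retry=(0,0))
step 2 (A LOAD): counter=1 r=(1,0) succ=(0,0) retry=(0,0)
step 3 (B LOAD): counter=1 r=(1,1) succ=(0,0) retry=(0,0)
step 4 (B CAS): counter=2 r=(1,1) succ=(0,1) retry=(0,0)

counter=2 r=(1,1) succ=(0,1) retry=(0,0)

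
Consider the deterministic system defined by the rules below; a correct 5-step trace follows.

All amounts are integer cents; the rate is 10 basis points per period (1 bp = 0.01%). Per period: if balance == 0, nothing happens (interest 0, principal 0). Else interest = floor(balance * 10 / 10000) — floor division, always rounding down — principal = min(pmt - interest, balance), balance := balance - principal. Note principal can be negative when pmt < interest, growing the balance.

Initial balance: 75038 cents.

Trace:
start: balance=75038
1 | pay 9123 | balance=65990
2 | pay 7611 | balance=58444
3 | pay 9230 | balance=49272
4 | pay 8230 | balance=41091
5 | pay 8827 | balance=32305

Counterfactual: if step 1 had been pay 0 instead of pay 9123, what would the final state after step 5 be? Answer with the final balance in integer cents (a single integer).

(re-executing from step 1 with the substitution; state before step 1: balance=75038)
1 | pay 0 | balance=75113
2 | pay 7611 | balance=67577
3 | pay 9230 | balance=58414
4 | pay 8230 | balance=50242
5 | pay 8827 | balance=41465

41465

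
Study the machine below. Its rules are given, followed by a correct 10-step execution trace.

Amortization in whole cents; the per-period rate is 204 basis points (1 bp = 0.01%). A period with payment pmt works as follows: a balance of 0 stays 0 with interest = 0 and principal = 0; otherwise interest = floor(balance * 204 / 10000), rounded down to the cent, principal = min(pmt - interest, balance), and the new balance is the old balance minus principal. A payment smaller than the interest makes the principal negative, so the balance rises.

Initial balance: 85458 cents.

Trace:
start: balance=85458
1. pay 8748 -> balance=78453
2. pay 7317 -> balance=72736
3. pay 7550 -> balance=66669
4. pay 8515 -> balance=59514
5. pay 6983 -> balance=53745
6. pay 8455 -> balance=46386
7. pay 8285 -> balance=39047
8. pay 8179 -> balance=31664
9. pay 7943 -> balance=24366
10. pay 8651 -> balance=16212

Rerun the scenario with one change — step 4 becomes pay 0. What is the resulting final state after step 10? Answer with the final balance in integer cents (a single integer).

(re-executing from step 4 with the substitution; state before step 4: balance=66669)
4. pay 0 -> balance=68029
5. pay 6983 -> balance=62433
6. pay 8455 -> balance=55251
7. pay 8285 -> balance=48093
8. pay 8179 -> balance=40895
9. pay 7943 -> balance=33786
10. pay 8651 -> balance=25824

25824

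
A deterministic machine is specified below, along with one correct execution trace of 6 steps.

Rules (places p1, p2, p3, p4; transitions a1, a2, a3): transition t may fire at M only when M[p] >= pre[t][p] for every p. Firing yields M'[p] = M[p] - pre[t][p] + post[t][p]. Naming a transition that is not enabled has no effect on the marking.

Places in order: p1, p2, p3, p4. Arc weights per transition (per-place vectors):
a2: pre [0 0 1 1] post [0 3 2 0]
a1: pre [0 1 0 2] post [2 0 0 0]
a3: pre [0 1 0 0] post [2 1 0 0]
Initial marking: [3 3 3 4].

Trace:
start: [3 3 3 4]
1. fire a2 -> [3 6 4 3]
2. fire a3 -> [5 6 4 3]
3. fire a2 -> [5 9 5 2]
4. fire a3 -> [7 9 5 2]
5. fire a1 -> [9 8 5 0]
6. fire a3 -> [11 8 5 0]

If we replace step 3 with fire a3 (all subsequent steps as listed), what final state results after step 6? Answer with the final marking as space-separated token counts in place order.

13 5 4 1

(re-executing from step 3 with the substitution; state before step 3: [5 6 4 3])
3. fire a3 -> [7 6 4 3]
4. fire a3 -> [9 6 4 3]
5. fire a1 -> [11 5 4 1]
6. fire a3 -> [13 5 4 1]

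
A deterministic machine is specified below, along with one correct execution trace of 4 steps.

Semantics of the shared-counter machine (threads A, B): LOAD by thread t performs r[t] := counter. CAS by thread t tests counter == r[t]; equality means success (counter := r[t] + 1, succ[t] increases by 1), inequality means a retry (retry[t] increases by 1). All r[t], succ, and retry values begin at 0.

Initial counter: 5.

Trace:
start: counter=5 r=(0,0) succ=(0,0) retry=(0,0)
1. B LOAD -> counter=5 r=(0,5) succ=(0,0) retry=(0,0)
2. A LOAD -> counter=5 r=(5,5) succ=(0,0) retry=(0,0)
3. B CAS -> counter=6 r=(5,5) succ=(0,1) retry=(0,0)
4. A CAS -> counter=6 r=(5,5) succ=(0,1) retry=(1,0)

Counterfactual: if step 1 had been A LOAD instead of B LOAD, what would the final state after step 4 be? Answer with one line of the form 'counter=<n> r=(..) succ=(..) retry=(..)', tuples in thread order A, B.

(re-executing from step 1 with the substitution; state before step 1: counter=5 r=(0,0) succ=(0,0) retry=(0,0))
1. A LOAD -> counter=5 r=(5,0) succ=(0,0) retry=(0,0)
2. A LOAD -> counter=5 r=(5,0) succ=(0,0) retry=(0,0)
3. B CAS -> counter=5 r=(5,0) succ=(0,0) retry=(0,1)
4. A CAS -> counter=6 r=(5,0) succ=(1,0) retry=(0,1)

counter=6 r=(5,0) succ=(1,0) retry=(0,1)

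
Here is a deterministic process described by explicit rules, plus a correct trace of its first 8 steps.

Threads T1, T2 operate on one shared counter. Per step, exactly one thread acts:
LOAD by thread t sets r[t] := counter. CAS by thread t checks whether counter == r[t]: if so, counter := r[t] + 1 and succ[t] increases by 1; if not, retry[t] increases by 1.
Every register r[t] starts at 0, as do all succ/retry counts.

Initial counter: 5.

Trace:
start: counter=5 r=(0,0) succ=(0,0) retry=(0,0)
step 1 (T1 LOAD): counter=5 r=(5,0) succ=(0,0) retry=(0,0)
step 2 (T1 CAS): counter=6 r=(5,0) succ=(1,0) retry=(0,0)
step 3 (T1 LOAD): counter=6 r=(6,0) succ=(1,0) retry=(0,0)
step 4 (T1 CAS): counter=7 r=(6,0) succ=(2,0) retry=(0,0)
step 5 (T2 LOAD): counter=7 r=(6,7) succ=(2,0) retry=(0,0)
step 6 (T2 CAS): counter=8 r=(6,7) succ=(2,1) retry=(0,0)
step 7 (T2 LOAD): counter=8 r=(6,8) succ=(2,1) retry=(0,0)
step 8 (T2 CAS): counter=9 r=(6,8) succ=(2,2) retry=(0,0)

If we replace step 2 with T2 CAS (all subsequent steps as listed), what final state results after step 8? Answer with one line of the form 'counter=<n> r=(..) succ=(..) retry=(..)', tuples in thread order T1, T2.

counter=8 r=(5,7) succ=(1,2) retry=(0,1)

(re-executing from step 2 with the substitution; state before step 2: counter=5 r=(5,0) succ=(0,0) retry=(0,0))
step 2 (T2 CAS): counter=5 r=(5,0) succ=(0,0) retry=(0,1)
step 3 (T1 LOAD): counter=5 r=(5,0) succ=(0,0) retry=(0,1)
step 4 (T1 CAS): counter=6 r=(5,0) succ=(1,0) retry=(0,1)
step 5 (T2 LOAD): counter=6 r=(5,6) succ=(1,0) retry=(0,1)
step 6 (T2 CAS): counter=7 r=(5,6) succ=(1,1) retry=(0,1)
step 7 (T2 LOAD): counter=7 r=(5,7) succ=(1,1) retry=(0,1)
step 8 (T2 CAS): counter=8 r=(5,7) succ=(1,2) retry=(0,1)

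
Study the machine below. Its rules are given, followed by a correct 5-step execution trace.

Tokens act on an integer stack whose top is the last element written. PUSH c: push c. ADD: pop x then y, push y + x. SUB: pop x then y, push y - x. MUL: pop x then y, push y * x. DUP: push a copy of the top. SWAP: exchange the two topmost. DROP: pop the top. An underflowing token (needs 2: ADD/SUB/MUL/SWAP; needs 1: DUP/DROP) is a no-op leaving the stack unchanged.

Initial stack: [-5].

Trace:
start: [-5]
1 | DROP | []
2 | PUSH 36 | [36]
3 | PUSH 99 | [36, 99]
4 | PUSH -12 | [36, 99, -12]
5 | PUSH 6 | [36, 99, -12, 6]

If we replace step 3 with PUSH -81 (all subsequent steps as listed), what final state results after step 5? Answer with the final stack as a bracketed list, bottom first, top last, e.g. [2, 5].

[36, -81, -12, 6]

(re-executing from step 3 with the substitution; state before step 3: [36])
3 | PUSH -81 | [36, -81]
4 | PUSH -12 | [36, -81, -12]
5 | PUSH 6 | [36, -81, -12, 6]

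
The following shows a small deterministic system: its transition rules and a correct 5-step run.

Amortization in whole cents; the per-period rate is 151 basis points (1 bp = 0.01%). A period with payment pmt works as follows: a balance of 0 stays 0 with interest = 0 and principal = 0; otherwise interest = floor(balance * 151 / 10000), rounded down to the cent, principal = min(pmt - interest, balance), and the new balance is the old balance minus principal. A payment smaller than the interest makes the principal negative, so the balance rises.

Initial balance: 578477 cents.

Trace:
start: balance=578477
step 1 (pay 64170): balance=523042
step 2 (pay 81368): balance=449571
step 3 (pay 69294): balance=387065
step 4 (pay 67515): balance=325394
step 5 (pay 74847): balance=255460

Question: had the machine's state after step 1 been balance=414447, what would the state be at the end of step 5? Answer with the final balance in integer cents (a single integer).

state after step 1 := balance=414447
step 2 (pay 81368): balance=339337
step 3 (pay 69294): balance=275166
step 4 (pay 67515): balance=211806
step 5 (pay 74847): balance=140157

140157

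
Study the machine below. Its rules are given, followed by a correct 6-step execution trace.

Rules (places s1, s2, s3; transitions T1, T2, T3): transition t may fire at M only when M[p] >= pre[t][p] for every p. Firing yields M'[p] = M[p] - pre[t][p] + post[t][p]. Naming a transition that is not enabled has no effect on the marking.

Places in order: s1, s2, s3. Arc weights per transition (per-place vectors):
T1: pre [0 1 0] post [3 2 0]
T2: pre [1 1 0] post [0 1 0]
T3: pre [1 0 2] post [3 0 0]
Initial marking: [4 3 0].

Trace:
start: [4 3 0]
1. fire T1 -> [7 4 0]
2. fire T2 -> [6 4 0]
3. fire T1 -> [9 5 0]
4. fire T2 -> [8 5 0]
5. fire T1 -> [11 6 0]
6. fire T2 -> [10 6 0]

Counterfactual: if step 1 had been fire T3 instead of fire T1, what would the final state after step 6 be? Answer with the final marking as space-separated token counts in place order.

7 5 0

(re-executing from step 1 with the substitution; state before step 1: [4 3 0])
1. fire T3 -> [4 3 0]
2. fire T2 -> [3 3 0]
3. fire T1 -> [6 4 0]
4. fire T2 -> [5 4 0]
5. fire T1 -> [8 5 0]
6. fire T2 -> [7 5 0]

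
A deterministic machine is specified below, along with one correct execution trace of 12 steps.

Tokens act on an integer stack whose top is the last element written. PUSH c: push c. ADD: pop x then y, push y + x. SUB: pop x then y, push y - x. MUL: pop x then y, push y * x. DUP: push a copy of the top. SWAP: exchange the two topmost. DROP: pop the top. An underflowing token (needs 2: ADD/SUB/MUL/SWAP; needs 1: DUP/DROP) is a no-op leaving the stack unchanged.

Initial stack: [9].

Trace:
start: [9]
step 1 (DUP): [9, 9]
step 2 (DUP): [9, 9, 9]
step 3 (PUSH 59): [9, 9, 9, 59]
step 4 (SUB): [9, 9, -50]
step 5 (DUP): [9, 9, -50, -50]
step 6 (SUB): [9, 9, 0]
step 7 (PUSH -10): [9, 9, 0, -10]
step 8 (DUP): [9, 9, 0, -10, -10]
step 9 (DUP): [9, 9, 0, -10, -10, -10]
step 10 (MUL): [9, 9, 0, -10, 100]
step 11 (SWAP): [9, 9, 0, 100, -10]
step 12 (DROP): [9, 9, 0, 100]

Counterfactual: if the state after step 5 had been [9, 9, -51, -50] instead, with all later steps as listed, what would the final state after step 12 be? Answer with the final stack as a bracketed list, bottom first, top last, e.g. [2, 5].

[9, 9, -1, 100]

state after step 5 := [9, 9, -51, -50]
step 6 (SUB): [9, 9, -1]
step 7 (PUSH -10): [9, 9, -1, -10]
step 8 (DUP): [9, 9, -1, -10, -10]
step 9 (DUP): [9, 9, -1, -10, -10, -10]
step 10 (MUL): [9, 9, -1, -10, 100]
step 11 (SWAP): [9, 9, -1, 100, -10]
step 12 (DROP): [9, 9, -1, 100]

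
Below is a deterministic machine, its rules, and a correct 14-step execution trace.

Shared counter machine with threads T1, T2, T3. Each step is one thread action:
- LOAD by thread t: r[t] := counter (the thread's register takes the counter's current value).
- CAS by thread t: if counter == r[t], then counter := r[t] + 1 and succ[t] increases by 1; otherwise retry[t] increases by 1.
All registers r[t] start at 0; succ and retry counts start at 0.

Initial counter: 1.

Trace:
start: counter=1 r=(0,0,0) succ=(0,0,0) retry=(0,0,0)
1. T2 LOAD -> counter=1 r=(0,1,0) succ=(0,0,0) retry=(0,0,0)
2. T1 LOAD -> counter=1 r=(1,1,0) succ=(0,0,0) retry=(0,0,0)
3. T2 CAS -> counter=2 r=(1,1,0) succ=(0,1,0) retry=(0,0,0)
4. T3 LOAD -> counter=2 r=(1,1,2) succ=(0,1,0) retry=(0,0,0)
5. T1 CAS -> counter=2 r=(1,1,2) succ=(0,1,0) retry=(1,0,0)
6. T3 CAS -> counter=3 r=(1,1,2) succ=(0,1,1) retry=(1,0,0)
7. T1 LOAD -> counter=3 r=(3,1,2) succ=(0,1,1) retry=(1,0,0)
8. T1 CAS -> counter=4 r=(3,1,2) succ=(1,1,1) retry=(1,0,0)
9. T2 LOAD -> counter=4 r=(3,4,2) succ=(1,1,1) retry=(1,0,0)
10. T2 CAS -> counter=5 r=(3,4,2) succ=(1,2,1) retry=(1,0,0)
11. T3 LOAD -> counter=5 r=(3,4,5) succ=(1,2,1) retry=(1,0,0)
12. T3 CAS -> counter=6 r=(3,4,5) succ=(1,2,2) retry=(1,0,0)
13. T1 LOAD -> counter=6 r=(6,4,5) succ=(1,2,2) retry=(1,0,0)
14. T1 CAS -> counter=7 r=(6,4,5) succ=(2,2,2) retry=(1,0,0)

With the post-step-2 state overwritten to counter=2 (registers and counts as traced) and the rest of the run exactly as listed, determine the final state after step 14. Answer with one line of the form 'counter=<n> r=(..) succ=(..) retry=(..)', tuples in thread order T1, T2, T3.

state after step 2 := counter=2 r=(1,1,0) succ=(0,0,0) retry=(0,0,0)
3. T2 CAS -> counter=2 r=(1,1,0) succ=(0,0,0) retry=(0,1,0)
4. T3 LOAD -> counter=2 r=(1,1,2) succ=(0,0,0) retry=(0,1,0)
5. T1 CAS -> counter=2 r=(1,1,2) succ=(0,0,0) retry=(1,1,0)
6. T3 CAS -> counter=3 r=(1,1,2) succ=(0,0,1) retry=(1,1,0)
7. T1 LOAD -> counter=3 r=(3,1,2) succ=(0,0,1) retry=(1,1,0)
8. T1 CAS -> counter=4 r=(3,1,2) succ=(1,0,1) retry=(1,1,0)
9. T2 LOAD -> counter=4 r=(3,4,2) succ=(1,0,1) retry=(1,1,0)
10. T2 CAS -> counter=5 r=(3,4,2) succ=(1,1,1) retry=(1,1,0)
11. T3 LOAD -> counter=5 r=(3,4,5) succ=(1,1,1) retry=(1,1,0)
12. T3 CAS -> counter=6 r=(3,4,5) succ=(1,1,2) retry=(1,1,0)
13. T1 LOAD -> counter=6 r=(6,4,5) succ=(1,1,2) retry=(1,1,0)
14. T1 CAS -> counter=7 r=(6,4,5) succ=(2,1,2) retry=(1,1,0)

counter=7 r=(6,4,5) succ=(2,1,2) retry=(1,1,0)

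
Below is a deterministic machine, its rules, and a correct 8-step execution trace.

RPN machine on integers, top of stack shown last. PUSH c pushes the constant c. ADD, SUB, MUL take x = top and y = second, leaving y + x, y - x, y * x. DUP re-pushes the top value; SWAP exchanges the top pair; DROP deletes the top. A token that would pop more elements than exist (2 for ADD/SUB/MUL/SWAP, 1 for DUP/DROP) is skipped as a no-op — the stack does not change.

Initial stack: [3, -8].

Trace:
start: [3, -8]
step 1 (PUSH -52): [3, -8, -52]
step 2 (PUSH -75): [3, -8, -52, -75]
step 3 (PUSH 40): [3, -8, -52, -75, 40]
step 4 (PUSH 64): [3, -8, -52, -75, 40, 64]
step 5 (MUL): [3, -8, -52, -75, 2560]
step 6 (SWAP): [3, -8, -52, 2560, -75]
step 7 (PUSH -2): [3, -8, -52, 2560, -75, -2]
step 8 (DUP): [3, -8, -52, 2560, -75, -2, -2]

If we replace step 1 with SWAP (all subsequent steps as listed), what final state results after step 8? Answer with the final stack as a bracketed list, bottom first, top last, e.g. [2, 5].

(re-executing from step 1 with the substitution; state before step 1: [3, -8])
step 1 (SWAP): [-8, 3]
step 2 (PUSH -75): [-8, 3, -75]
step 3 (PUSH 40): [-8, 3, -75, 40]
step 4 (PUSH 64): [-8, 3, -75, 40, 64]
step 5 (MUL): [-8, 3, -75, 2560]
step 6 (SWAP): [-8, 3, 2560, -75]
step 7 (PUSH -2): [-8, 3, 2560, -75, -2]
step 8 (DUP): [-8, 3, 2560, -75, -2, -2]

[-8, 3, 2560, -75, -2, -2]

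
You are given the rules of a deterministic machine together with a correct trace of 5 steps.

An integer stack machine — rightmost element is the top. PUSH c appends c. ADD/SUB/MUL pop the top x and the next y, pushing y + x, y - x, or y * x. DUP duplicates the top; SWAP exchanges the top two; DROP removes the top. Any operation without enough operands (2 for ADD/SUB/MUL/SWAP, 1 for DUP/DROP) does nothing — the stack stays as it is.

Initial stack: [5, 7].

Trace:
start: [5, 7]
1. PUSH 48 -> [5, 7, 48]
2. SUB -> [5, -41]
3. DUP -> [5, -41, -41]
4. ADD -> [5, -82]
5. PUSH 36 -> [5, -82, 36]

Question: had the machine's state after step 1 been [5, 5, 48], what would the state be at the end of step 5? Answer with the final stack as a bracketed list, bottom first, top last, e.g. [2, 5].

[5, -86, 36]

state after step 1 := [5, 5, 48]
2. SUB -> [5, -43]
3. DUP -> [5, -43, -43]
4. ADD -> [5, -86]
5. PUSH 36 -> [5, -86, 36]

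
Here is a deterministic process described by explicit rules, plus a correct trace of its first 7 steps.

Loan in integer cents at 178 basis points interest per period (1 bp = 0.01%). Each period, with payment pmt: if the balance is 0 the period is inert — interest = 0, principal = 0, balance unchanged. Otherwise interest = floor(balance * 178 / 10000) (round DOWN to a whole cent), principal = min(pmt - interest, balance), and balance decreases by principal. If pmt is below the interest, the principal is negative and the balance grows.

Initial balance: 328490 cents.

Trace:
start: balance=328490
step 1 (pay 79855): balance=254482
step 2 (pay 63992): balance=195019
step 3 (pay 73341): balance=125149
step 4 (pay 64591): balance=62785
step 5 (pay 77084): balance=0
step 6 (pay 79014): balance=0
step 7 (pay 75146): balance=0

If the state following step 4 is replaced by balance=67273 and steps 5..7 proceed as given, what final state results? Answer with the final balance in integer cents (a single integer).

0

state after step 4 := balance=67273
step 5 (pay 77084): balance=0
step 6 (pay 79014): balance=0
step 7 (pay 75146): balance=0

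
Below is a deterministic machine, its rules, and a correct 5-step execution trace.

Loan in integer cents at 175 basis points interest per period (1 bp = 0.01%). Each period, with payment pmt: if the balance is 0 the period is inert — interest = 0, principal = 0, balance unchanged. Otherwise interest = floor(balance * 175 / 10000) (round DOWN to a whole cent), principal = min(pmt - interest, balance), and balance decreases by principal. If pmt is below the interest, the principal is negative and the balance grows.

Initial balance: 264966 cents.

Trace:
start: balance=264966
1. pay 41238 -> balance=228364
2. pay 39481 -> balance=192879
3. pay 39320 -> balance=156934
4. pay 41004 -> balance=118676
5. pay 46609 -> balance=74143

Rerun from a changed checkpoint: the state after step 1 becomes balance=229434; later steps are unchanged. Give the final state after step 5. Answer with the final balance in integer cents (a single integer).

75290

state after step 1 := balance=229434
2. pay 39481 -> balance=193968
3. pay 39320 -> balance=158042
4. pay 41004 -> balance=119803
5. pay 46609 -> balance=75290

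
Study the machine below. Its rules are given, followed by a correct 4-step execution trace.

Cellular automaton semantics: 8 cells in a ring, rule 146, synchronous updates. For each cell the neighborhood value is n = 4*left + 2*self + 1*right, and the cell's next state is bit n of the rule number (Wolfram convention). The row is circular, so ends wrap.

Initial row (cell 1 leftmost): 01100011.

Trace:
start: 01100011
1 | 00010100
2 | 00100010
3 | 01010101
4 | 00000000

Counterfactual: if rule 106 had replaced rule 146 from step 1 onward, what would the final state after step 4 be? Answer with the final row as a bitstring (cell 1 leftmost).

10110100

(re-executing steps 1..4 under rule 106; state before step 1: 01100011)
1 | 11100111
2 | 00101100
3 | 01011100
4 | 10110100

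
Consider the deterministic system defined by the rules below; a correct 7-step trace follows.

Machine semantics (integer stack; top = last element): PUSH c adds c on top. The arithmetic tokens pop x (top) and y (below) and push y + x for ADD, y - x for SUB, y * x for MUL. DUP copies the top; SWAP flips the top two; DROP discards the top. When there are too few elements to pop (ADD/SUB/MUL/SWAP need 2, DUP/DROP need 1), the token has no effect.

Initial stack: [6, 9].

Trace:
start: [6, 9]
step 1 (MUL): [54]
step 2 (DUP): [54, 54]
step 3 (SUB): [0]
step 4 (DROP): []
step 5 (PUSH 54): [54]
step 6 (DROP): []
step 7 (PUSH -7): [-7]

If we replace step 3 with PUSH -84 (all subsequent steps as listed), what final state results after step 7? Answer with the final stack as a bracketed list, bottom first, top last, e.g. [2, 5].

[54, 54, -7]

(re-executing from step 3 with the substitution; state before step 3: [54, 54])
step 3 (PUSH -84): [54, 54, -84]
step 4 (DROP): [54, 54]
step 5 (PUSH 54): [54, 54, 54]
step 6 (DROP): [54, 54]
step 7 (PUSH -7): [54, 54, -7]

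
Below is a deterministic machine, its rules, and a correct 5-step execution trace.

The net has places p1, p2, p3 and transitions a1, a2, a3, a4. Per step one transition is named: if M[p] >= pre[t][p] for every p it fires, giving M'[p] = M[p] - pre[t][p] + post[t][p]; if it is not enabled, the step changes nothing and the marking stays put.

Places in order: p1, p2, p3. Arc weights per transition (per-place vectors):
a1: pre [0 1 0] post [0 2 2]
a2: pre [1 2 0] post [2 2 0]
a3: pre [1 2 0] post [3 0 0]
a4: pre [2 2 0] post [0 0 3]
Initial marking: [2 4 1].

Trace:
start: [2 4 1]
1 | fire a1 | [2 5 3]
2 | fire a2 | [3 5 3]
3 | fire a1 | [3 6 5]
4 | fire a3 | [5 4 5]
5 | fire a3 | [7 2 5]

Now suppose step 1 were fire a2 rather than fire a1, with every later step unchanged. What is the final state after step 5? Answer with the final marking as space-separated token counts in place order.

(re-executing from step 1 with the substitution; state before step 1: [2 4 1])
1 | fire a2 | [3 4 1]
2 | fire a2 | [4 4 1]
3 | fire a1 | [4 5 3]
4 | fire a3 | [6 3 3]
5 | fire a3 | [8 1 3]

8 1 3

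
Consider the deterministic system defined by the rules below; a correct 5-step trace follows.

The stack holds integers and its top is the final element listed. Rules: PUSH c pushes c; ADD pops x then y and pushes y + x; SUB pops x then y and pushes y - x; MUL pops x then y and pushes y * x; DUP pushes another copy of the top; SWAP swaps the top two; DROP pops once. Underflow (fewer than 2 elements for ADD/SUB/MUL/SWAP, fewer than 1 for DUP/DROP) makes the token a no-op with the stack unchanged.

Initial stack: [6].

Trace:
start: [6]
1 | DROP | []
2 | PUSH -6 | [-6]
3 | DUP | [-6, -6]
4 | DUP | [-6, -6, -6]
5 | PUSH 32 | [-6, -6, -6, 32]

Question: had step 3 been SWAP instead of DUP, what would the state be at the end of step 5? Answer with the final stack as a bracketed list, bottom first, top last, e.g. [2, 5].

(re-executing from step 3 with the substitution; state before step 3: [-6])
3 | SWAP | [-6]
4 | DUP | [-6, -6]
5 | PUSH 32 | [-6, -6, 32]

[-6, -6, 32]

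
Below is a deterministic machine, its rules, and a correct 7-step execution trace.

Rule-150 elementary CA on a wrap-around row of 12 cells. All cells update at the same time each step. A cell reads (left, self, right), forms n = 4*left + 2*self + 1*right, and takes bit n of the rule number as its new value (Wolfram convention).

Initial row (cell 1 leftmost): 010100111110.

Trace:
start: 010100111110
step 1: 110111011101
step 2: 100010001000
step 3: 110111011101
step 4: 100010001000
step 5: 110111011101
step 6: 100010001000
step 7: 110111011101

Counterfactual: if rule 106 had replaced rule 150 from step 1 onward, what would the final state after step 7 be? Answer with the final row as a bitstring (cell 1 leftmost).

101110011001

(re-executing steps 1..7 under rule 106; state before step 1: 010100111110)
step 1: 101001100010
step 2: 010011100101
step 3: 100110101010
step 4: 001111010101
step 5: 011001101010
step 6: 111011110100
step 7: 101110011001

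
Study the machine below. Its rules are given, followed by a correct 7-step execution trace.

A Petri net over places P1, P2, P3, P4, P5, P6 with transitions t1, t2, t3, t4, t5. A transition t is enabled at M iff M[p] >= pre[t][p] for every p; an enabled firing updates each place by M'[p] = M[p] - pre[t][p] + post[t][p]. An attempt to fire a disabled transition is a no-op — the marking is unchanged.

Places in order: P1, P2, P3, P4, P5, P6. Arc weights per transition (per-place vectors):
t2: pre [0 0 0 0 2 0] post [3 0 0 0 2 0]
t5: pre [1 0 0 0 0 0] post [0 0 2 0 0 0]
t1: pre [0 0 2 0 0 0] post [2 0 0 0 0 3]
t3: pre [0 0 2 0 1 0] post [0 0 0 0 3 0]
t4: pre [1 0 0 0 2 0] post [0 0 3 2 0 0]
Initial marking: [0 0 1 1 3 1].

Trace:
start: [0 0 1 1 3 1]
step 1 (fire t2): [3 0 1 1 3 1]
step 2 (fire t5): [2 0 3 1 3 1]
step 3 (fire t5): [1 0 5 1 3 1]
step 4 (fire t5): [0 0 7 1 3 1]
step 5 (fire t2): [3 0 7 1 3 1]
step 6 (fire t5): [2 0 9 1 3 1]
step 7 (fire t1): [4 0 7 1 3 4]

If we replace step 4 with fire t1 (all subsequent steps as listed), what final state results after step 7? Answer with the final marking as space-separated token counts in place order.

(re-executing from step 4 with the substitution; state before step 4: [1 0 5 1 3 1])
step 4 (fire t1): [3 0 3 1 3 4]
step 5 (fire t2): [6 0 3 1 3 4]
step 6 (fire t5): [5 0 5 1 3 4]
step 7 (fire t1): [7 0 3 1 3 7]

7 0 3 1 3 7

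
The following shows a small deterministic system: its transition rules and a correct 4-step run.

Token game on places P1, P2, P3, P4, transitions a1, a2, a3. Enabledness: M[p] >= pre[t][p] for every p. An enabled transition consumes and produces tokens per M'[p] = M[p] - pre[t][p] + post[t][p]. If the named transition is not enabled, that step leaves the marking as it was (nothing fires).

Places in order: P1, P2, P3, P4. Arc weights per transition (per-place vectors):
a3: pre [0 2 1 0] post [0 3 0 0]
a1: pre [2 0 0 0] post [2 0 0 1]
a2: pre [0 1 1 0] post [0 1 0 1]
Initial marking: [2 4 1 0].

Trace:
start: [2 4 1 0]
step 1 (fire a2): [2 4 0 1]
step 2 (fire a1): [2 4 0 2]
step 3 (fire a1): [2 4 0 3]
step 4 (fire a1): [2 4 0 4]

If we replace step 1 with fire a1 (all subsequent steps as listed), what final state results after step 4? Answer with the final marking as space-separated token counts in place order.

(re-executing from step 1 with the substitution; state before step 1: [2 4 1 0])
step 1 (fire a1): [2 4 1 1]
step 2 (fire a1): [2 4 1 2]
step 3 (fire a1): [2 4 1 3]
step 4 (fire a1): [2 4 1 4]

2 4 1 4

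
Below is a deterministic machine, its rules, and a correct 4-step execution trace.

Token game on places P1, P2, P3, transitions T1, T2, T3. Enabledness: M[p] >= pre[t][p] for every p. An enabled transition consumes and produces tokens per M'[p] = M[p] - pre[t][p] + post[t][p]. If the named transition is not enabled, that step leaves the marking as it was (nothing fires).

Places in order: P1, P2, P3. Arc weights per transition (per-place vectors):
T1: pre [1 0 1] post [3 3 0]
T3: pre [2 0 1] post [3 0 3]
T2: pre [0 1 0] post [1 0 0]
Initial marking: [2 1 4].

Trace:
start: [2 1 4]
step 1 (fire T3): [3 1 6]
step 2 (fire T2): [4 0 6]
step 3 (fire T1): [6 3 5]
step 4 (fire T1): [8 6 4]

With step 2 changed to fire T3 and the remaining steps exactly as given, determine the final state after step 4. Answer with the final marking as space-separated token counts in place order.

8 7 6

(re-executing from step 2 with the substitution; state before step 2: [3 1 6])
step 2 (fire T3): [4 1 8]
step 3 (fire T1): [6 4 7]
step 4 (fire T1): [8 7 6]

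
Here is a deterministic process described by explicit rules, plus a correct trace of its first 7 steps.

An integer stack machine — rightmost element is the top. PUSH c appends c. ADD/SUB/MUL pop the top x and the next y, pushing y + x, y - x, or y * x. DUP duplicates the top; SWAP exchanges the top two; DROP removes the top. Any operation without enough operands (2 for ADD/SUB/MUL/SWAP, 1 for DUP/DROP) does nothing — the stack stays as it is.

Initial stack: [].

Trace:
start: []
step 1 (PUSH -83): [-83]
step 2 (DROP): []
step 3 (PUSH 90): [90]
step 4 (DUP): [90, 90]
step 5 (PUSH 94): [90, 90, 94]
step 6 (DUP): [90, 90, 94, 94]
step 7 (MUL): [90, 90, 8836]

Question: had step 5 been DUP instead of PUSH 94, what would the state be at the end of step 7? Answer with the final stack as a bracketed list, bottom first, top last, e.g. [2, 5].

(re-executing from step 5 with the substitution; state before step 5: [90, 90])
step 5 (DUP): [90, 90, 90]
step 6 (DUP): [90, 90, 90, 90]
step 7 (MUL): [90, 90, 8100]

[90, 90, 8100]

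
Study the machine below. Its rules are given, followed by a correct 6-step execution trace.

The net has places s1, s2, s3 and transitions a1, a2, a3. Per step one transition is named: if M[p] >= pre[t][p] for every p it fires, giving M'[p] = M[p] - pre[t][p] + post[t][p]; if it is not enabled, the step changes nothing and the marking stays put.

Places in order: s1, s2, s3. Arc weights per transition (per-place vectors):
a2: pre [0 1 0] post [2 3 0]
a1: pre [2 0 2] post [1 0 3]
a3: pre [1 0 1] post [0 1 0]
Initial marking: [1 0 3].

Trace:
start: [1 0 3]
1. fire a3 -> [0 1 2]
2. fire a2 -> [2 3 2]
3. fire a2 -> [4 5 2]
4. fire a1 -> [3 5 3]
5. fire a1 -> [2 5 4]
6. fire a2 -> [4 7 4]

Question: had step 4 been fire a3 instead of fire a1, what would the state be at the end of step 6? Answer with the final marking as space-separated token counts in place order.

(re-executing from step 4 with the substitution; state before step 4: [4 5 2])
4. fire a3 -> [3 6 1]
5. fire a1 -> [3 6 1]
6. fire a2 -> [5 8 1]

5 8 1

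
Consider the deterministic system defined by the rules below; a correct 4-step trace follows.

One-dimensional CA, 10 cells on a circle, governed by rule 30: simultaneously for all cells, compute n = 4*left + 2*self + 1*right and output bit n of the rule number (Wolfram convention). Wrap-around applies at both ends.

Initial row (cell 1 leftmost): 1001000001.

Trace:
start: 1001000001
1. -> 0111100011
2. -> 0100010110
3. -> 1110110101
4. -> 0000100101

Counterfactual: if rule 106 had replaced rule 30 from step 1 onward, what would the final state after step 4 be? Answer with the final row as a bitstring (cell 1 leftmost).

(re-executing steps 1..4 under rule 106; state before step 1: 1001000001)
1. -> 1010000011
2. -> 1100000110
3. -> 1100001111
4. -> 0100011000

0100011000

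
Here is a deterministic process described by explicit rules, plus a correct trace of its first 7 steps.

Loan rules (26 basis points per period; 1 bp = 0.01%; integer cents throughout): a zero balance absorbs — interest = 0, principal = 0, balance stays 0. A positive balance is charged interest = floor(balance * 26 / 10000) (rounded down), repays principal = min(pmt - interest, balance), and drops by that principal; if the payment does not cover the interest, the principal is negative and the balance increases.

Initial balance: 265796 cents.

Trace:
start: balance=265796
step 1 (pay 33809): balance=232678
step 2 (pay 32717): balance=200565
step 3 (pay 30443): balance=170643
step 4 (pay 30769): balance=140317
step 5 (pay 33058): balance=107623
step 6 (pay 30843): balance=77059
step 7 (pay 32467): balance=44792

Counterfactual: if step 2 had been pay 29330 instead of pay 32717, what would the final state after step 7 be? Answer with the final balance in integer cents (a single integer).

48224

(re-executing from step 2 with the substitution; state before step 2: balance=232678)
step 2 (pay 29330): balance=203952
step 3 (pay 30443): balance=174039
step 4 (pay 30769): balance=143722
step 5 (pay 33058): balance=111037
step 6 (pay 30843): balance=80482
step 7 (pay 32467): balance=48224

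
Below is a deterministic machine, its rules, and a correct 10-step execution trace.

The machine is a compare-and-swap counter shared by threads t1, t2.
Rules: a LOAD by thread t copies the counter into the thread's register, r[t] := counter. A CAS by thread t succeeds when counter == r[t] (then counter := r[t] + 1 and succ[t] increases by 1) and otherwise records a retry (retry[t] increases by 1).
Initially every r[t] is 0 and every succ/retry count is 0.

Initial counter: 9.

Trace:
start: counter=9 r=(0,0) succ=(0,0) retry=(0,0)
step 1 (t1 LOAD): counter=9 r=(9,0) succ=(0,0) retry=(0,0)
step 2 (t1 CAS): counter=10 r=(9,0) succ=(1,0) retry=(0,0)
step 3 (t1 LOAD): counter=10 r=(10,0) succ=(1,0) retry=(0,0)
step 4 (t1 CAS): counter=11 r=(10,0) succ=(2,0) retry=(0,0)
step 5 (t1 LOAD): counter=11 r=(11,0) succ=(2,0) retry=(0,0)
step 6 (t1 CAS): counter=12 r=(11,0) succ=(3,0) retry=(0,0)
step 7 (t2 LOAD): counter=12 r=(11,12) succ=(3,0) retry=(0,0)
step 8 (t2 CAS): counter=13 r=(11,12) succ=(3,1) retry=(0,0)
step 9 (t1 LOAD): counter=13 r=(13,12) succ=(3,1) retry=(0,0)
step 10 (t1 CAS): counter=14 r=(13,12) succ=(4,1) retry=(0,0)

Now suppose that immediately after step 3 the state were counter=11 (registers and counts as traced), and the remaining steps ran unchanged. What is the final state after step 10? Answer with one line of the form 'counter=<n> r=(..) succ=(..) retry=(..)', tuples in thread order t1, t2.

counter=14 r=(13,12) succ=(3,1) retry=(1,0)

state after step 3 := counter=11 r=(10,0) succ=(1,0) retry=(0,0)
step 4 (t1 CAS): counter=11 r=(10,0) succ=(1,0) retry=(1,0)
step 5 (t1 LOAD): counter=11 r=(11,0) succ=(1,0) retry=(1,0)
step 6 (t1 CAS): counter=12 r=(11,0) succ=(2,0) retry=(1,0)
step 7 (t2 LOAD): counter=12 r=(11,12) succ=(2,0) retry=(1,0)
step 8 (t2 CAS): counter=13 r=(11,12) succ=(2,1) retry=(1,0)
step 9 (t1 LOAD): counter=13 r=(13,12) succ=(2,1) retry=(1,0)
step 10 (t1 CAS): counter=14 r=(13,12) succ=(3,1) retry=(1,0)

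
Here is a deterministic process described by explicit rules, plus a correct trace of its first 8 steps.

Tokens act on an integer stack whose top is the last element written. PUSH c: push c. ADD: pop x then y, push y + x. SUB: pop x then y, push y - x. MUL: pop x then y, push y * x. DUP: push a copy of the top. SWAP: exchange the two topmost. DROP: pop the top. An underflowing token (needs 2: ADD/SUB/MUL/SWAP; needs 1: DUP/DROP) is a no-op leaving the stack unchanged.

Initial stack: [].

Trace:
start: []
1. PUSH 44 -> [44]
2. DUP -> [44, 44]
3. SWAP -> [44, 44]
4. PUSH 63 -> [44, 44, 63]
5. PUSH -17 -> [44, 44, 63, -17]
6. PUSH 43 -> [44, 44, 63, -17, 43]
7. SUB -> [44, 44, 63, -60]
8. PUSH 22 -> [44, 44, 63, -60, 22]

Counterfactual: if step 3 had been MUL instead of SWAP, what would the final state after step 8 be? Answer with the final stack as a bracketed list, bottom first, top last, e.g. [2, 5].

(re-executing from step 3 with the substitution; state before step 3: [44, 44])
3. MUL -> [1936]
4. PUSH 63 -> [1936, 63]
5. PUSH -17 -> [1936, 63, -17]
6. PUSH 43 -> [1936, 63, -17, 43]
7. SUB -> [1936, 63, -60]
8. PUSH 22 -> [1936, 63, -60, 22]

[1936, 63, -60, 22]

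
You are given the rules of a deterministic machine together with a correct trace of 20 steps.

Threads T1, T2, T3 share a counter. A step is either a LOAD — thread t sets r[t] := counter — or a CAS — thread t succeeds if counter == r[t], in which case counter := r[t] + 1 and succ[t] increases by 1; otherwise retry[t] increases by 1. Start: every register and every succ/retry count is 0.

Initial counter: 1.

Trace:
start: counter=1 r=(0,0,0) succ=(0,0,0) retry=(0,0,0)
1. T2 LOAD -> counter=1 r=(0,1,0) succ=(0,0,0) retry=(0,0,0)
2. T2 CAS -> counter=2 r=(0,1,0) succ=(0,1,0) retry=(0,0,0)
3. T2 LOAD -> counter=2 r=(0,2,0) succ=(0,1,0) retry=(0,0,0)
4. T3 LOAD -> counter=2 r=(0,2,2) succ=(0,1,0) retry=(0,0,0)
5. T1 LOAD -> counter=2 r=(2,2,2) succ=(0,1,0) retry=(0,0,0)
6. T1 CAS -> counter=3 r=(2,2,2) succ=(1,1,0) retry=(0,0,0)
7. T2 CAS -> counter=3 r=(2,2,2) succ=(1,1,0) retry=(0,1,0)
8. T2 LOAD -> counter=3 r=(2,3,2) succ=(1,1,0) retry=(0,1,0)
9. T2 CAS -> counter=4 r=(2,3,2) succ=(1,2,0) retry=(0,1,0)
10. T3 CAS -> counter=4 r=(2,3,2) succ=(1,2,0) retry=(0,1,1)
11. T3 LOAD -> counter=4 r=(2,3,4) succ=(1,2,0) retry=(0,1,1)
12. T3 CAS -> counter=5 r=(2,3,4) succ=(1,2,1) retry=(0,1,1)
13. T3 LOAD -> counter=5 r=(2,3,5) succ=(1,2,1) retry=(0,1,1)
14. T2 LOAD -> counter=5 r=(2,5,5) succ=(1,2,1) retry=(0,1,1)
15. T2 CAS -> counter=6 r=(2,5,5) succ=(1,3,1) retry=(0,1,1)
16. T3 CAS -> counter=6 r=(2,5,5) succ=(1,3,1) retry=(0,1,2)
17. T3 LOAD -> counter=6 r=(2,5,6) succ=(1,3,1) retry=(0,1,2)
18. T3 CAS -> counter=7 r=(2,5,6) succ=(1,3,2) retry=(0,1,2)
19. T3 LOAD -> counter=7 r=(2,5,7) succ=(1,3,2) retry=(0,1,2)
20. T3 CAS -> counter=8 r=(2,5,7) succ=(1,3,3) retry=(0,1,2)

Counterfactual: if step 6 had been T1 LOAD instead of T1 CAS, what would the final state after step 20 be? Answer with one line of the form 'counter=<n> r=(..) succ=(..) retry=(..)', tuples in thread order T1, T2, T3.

counter=8 r=(2,5,7) succ=(0,4,3) retry=(0,0,2)

(re-executing from step 6 with the substitution; state before step 6: counter=2 r=(2,2,2) succ=(0,1,0) retry=(0,0,0))
6. T1 LOAD -> counter=2 r=(2,2,2) succ=(0,1,0) retry=(0,0,0)
7. T2 CAS -> counter=3 r=(2,2,2) succ=(0,2,0) retry=(0,0,0)
8. T2 LOAD -> counter=3 r=(2,3,2) succ=(0,2,0) retry=(0,0,0)
9. T2 CAS -> counter=4 r=(2,3,2) succ=(0,3,0) retry=(0,0,0)
10. T3 CAS -> counter=4 r=(2,3,2) succ=(0,3,0) retry=(0,0,1)
11. T3 LOAD -> counter=4 r=(2,3,4) succ=(0,3,0) retry=(0,0,1)
12. T3 CAS -> counter=5 r=(2,3,4) succ=(0,3,1) retry=(0,0,1)
13. T3 LOAD -> counter=5 r=(2,3,5) succ=(0,3,1) retry=(0,0,1)
14. T2 LOAD -> counter=5 r=(2,5,5) succ=(0,3,1) retry=(0,0,1)
15. T2 CAS -> counter=6 r=(2,5,5) succ=(0,4,1) retry=(0,0,1)
16. T3 CAS -> counter=6 r=(2,5,5) succ=(0,4,1) retry=(0,0,2)
17. T3 LOAD -> counter=6 r=(2,5,6) succ=(0,4,1) retry=(0,0,2)
18. T3 CAS -> counter=7 r=(2,5,6) succ=(0,4,2) retry=(0,0,2)
19. T3 LOAD -> counter=7 r=(2,5,7) succ=(0,4,2) retry=(0,0,2)
20. T3 CAS -> counter=8 r=(2,5,7) succ=(0,4,3) retry=(0,0,2)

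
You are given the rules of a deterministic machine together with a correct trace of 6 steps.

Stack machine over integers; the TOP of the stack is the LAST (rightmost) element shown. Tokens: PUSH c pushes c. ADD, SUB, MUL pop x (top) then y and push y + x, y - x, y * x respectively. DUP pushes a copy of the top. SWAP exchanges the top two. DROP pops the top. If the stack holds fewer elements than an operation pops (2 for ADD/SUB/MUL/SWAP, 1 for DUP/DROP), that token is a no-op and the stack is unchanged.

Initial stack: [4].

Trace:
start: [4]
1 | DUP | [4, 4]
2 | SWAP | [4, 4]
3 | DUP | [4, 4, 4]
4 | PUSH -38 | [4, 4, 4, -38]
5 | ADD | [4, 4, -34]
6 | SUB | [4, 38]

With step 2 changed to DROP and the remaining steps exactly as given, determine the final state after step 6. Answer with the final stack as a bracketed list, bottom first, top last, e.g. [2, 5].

[38]

(re-executing from step 2 with the substitution; state before step 2: [4, 4])
2 | DROP | [4]
3 | DUP | [4, 4]
4 | PUSH -38 | [4, 4, -38]
5 | ADD | [4, -34]
6 | SUB | [38]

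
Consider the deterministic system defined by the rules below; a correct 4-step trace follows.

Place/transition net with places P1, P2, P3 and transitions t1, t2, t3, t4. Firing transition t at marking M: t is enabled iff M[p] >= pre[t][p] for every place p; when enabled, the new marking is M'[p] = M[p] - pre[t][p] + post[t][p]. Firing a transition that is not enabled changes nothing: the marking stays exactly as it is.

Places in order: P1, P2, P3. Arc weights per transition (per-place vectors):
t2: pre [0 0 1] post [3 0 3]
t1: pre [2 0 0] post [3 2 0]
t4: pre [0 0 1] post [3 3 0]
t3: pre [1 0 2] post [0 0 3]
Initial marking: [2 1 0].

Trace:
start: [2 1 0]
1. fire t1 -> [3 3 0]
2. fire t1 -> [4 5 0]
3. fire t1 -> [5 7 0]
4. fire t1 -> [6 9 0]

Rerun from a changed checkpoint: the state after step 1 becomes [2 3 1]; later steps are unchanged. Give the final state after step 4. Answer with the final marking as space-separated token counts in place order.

5 9 1

state after step 1 := [2 3 1]
2. fire t1 -> [3 5 1]
3. fire t1 -> [4 7 1]
4. fire t1 -> [5 9 1]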